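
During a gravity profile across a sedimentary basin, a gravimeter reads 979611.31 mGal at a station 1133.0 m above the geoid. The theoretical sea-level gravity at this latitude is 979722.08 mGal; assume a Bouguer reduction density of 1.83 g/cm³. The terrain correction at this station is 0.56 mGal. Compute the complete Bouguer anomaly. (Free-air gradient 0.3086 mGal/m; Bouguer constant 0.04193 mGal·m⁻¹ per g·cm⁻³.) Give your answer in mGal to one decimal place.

Free-air correction = 0.3086 × 1133.0 = 349.64 mGal
Free-air anomaly = 979611.31 − 979722.08 + (349.64) = 238.87 mGal
Bouguer slab correction = 0.04193 × 1.83 × 1133.0 = 86.94 mGal
Simple Bouguer anomaly = 238.87 − (86.94) = 151.93 mGal
Complete Bouguer anomaly = 151.93 + 0.56 = 152.49 mGal

152.5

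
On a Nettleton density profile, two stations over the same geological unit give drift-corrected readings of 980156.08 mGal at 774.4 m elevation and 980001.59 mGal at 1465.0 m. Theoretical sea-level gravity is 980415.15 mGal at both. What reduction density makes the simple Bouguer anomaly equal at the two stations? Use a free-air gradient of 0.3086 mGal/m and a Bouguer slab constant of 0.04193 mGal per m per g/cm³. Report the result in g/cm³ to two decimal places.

2.02

Δg_obs = 980001.59 − 980156.08 = -154.49 mGal over Δh = 1465.0 − 774.4 = 690.6 m
Equal Bouguer anomalies ⇒ Δg_obs + (0.3086 − 0.04193ρ)·Δh = 0
0.3086 − 0.04193ρ = −Δg_obs/Δh = 0.22370
ρ = (0.3086 − 0.22370) / 0.04193 = 2.02 g/cm³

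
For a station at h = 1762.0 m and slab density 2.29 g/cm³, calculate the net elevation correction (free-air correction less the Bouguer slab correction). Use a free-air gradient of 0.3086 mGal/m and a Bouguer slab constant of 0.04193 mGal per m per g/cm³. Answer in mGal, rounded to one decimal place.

374.6

Combined gradient = 0.3086 − 0.04193 × 2.29 = 0.2125803 mGal/m
Combined elevation correction = 0.2125803 × 1762.0 = 374.6 mGal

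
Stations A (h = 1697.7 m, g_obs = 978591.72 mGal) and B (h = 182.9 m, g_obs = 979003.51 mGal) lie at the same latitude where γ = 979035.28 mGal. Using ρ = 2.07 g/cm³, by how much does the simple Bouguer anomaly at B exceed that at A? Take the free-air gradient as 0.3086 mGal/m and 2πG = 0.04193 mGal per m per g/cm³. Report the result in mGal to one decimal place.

75.8

Δg_SB(A) = 978591.72 − 979035.28 + 0.3086×1697.7 − 0.04193×2.07×1697.7 = -67.00 mGal
Δg_SB(B) = 979003.51 − 979035.28 + 0.3086×182.9 − 0.04193×2.07×182.9 = 8.80 mGal
Difference = 8.80 − (-67.00) = 75.80 mGal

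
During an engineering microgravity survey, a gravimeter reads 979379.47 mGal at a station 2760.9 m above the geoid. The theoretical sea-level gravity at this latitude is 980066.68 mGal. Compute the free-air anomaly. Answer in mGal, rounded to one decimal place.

Free-air correction = 0.3086 × 2760.9 = 852.01 mGal
Free-air anomaly = 979379.47 − 980066.68 + (852.01) = 164.80 mGal

164.8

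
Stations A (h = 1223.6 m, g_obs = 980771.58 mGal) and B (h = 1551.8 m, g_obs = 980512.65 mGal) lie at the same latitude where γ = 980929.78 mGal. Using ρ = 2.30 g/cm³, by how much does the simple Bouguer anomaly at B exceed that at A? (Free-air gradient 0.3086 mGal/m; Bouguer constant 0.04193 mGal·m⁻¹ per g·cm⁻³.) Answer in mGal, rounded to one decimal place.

Δg_SB(A) = 980771.58 − 980929.78 + 0.3086×1223.6 − 0.04193×2.30×1223.6 = 101.40 mGal
Δg_SB(B) = 980512.65 − 980929.78 + 0.3086×1551.8 − 0.04193×2.30×1551.8 = -87.90 mGal
Difference = -87.90 − (101.40) = -189.30 mGal

-189.3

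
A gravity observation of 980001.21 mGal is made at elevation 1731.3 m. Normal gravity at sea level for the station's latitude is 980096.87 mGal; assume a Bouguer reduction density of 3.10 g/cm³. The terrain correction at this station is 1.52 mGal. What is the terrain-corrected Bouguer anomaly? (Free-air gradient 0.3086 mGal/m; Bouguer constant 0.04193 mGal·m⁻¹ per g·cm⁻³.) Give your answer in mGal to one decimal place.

Free-air correction = 0.3086 × 1731.3 = 534.28 mGal
Free-air anomaly = 980001.21 − 980096.87 + (534.28) = 438.62 mGal
Bouguer slab correction = 0.04193 × 3.10 × 1731.3 = 225.04 mGal
Simple Bouguer anomaly = 438.62 − (225.04) = 213.58 mGal
Complete Bouguer anomaly = 213.58 + 1.52 = 215.10 mGal

215.1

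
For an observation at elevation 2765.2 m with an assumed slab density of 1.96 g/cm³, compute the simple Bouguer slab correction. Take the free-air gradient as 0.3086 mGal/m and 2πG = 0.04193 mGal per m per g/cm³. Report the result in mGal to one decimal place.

227.3

Bouguer slab correction = 0.04193 × 1.96 × 2765.2 = 227.3 mGal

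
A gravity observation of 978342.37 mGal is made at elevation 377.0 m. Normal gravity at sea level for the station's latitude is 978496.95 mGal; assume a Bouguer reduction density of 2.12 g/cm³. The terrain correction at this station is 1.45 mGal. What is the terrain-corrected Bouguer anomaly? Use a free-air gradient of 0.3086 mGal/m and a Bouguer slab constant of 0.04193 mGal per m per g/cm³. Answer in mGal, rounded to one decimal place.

-70.3

Free-air correction = 0.3086 × 377.0 = 116.34 mGal
Free-air anomaly = 978342.37 − 978496.95 + (116.34) = -38.24 mGal
Bouguer slab correction = 0.04193 × 2.12 × 377.0 = 33.51 mGal
Simple Bouguer anomaly = -38.24 − (33.51) = -71.75 mGal
Complete Bouguer anomaly = -71.75 + 1.45 = -70.30 mGal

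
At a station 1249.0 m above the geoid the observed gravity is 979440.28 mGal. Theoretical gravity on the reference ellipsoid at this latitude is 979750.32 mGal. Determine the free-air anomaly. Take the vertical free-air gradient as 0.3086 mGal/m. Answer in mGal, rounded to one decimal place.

Free-air correction = 0.3086 × 1249.0 = 385.44 mGal
Free-air anomaly = 979440.28 − 979750.32 + (385.44) = 75.40 mGal

75.4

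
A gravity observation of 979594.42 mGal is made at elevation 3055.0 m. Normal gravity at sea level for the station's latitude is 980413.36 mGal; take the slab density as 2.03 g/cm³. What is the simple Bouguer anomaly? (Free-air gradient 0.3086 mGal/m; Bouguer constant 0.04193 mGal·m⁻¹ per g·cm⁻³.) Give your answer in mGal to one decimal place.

-136.2

Free-air correction = 0.3086 × 3055.0 = 942.77 mGal
Free-air anomaly = 979594.42 − 980413.36 + (942.77) = 123.83 mGal
Bouguer slab correction = 0.04193 × 2.03 × 3055.0 = 260.04 mGal
Simple Bouguer anomaly = 123.83 − (260.04) = -136.21 mGal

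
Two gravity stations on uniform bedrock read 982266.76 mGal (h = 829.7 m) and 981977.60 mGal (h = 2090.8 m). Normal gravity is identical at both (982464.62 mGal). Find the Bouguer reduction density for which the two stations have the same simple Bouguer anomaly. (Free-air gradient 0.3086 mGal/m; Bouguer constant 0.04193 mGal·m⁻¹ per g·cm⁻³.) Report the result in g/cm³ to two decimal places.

1.89

Δg_obs = 981977.60 − 982266.76 = -289.16 mGal over Δh = 2090.8 − 829.7 = 1261.1 m
Equal Bouguer anomalies ⇒ Δg_obs + (0.3086 − 0.04193ρ)·Δh = 0
0.3086 − 0.04193ρ = −Δg_obs/Δh = 0.22929
ρ = (0.3086 − 0.22929) / 0.04193 = 1.89 g/cm³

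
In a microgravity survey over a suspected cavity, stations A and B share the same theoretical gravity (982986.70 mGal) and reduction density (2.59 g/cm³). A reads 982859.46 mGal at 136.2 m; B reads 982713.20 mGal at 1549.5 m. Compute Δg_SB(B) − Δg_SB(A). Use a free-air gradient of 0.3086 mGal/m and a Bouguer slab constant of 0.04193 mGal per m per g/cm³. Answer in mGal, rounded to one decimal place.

Δg_SB(A) = 982859.46 − 982986.70 + 0.3086×136.2 − 0.04193×2.59×136.2 = -100.00 mGal
Δg_SB(B) = 982713.20 − 982986.70 + 0.3086×1549.5 − 0.04193×2.59×1549.5 = 36.40 mGal
Difference = 36.40 − (-100.00) = 136.40 mGal

136.4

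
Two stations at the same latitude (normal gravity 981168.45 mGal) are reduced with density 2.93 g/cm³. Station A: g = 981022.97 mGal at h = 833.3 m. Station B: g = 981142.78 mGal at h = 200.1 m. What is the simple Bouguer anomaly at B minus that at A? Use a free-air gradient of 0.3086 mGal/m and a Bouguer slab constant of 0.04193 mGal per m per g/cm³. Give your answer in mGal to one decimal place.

Δg_SB(A) = 981022.97 − 981168.45 + 0.3086×833.3 − 0.04193×2.93×833.3 = 9.30 mGal
Δg_SB(B) = 981142.78 − 981168.45 + 0.3086×200.1 − 0.04193×2.93×200.1 = 11.50 mGal
Difference = 11.50 − (9.30) = 2.20 mGal

2.2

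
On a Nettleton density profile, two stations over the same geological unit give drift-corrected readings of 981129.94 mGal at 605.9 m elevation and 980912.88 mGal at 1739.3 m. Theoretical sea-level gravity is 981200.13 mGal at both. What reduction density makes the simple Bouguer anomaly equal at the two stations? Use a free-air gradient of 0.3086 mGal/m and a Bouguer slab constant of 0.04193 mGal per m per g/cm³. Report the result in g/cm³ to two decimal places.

Δg_obs = 980912.88 − 981129.94 = -217.06 mGal over Δh = 1739.3 − 605.9 = 1133.4 m
Equal Bouguer anomalies ⇒ Δg_obs + (0.3086 − 0.04193ρ)·Δh = 0
0.3086 − 0.04193ρ = −Δg_obs/Δh = 0.19151
ρ = (0.3086 − 0.19151) / 0.04193 = 2.79 g/cm³

2.79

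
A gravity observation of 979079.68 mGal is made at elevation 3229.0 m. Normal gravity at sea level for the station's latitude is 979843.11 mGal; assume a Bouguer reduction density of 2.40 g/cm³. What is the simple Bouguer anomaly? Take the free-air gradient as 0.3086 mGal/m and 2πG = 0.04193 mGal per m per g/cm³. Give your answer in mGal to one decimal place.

Free-air correction = 0.3086 × 3229.0 = 996.47 mGal
Free-air anomaly = 979079.68 − 979843.11 + (996.47) = 233.04 mGal
Bouguer slab correction = 0.04193 × 2.40 × 3229.0 = 324.94 mGal
Simple Bouguer anomaly = 233.04 − (324.94) = -91.90 mGal

-91.9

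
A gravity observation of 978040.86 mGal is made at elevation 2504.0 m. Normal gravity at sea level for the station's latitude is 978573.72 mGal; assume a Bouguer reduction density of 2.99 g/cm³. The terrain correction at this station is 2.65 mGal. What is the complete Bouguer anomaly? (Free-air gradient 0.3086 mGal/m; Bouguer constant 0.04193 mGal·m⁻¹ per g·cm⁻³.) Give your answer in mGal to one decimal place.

-71.4

Free-air correction = 0.3086 × 2504.0 = 772.73 mGal
Free-air anomaly = 978040.86 − 978573.72 + (772.73) = 239.87 mGal
Bouguer slab correction = 0.04193 × 2.99 × 2504.0 = 313.93 mGal
Simple Bouguer anomaly = 239.87 − (313.93) = -74.06 mGal
Complete Bouguer anomaly = -74.06 + 2.65 = -71.41 mGal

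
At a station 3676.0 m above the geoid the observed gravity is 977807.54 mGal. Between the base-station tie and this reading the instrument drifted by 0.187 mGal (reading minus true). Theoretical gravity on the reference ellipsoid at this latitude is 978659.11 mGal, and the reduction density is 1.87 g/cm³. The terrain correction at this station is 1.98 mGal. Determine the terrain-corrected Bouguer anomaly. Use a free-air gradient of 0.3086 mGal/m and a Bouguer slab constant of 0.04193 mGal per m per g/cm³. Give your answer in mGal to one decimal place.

Drift-corrected reading = 977807.54 − (0.187) = 977807.353 mGal
Free-air correction = 0.3086 × 3676.0 = 1134.41 mGal
Free-air anomaly = 977807.353 − 978659.11 + (1134.41) = 282.653 mGal
Bouguer slab correction = 0.04193 × 1.87 × 3676.0 = 288.23 mGal
Simple Bouguer anomaly = 282.653 − (288.23) = -5.577 mGal
Complete Bouguer anomaly = -5.577 + 1.98 = -3.597 mGal

-3.6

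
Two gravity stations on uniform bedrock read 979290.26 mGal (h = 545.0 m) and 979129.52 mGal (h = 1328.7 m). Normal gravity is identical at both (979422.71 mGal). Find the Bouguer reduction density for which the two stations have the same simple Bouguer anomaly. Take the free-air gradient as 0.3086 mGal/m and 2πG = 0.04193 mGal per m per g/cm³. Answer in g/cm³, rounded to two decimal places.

Δg_obs = 979129.52 − 979290.26 = -160.74 mGal over Δh = 1328.7 − 545.0 = 783.7 m
Equal Bouguer anomalies ⇒ Δg_obs + (0.3086 − 0.04193ρ)·Δh = 0
0.3086 − 0.04193ρ = −Δg_obs/Δh = 0.20510
ρ = (0.3086 − 0.20510) / 0.04193 = 2.47 g/cm³

2.47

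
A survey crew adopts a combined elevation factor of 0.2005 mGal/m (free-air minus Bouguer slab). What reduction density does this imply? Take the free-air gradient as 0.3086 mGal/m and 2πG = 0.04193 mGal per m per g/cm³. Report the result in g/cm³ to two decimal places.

2.58

0.2005 = 0.3086 − 0.04193 × ρ
ρ = (0.3086 − 0.2005) / 0.04193 = 2.58 g/cm³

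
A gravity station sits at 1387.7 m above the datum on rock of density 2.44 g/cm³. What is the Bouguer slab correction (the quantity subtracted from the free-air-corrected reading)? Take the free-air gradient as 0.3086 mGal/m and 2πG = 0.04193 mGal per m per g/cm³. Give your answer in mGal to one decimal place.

Bouguer slab correction = 0.04193 × 2.44 × 1387.7 = 142.0 mGal

142.0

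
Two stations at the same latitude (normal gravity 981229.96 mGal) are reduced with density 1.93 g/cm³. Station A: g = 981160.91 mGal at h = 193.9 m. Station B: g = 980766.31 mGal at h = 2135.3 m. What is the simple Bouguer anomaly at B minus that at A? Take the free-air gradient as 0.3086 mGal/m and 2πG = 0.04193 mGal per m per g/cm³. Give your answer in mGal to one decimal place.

47.4

Δg_SB(A) = 981160.91 − 981229.96 + 0.3086×193.9 − 0.04193×1.93×193.9 = -24.90 mGal
Δg_SB(B) = 980766.31 − 981229.96 + 0.3086×2135.3 − 0.04193×1.93×2135.3 = 22.50 mGal
Difference = 22.50 − (-24.90) = 47.40 mGal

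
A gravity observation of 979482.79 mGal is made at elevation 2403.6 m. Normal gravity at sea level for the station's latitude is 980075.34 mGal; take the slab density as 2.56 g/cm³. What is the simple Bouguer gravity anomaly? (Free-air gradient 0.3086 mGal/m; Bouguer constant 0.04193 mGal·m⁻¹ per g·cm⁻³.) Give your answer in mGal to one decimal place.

Free-air correction = 0.3086 × 2403.6 = 741.75 mGal
Free-air anomaly = 979482.79 − 980075.34 + (741.75) = 149.20 mGal
Bouguer slab correction = 0.04193 × 2.56 × 2403.6 = 258.00 mGal
Simple Bouguer anomaly = 149.20 − (258.00) = -108.80 mGal

-108.8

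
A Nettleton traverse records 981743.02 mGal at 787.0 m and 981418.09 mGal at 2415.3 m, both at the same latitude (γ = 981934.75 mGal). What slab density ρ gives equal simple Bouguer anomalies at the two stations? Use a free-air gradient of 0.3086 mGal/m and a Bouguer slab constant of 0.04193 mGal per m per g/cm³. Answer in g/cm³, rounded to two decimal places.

2.60

Δg_obs = 981418.09 − 981743.02 = -324.93 mGal over Δh = 2415.3 − 787.0 = 1628.3 m
Equal Bouguer anomalies ⇒ Δg_obs + (0.3086 − 0.04193ρ)·Δh = 0
0.3086 − 0.04193ρ = −Δg_obs/Δh = 0.19955
ρ = (0.3086 − 0.19955) / 0.04193 = 2.60 g/cm³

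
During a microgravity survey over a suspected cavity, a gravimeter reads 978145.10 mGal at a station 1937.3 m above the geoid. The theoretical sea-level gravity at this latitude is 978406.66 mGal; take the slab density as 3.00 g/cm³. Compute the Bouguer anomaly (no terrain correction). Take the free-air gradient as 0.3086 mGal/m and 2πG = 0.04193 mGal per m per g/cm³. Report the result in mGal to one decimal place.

Free-air correction = 0.3086 × 1937.3 = 597.85 mGal
Free-air anomaly = 978145.10 − 978406.66 + (597.85) = 336.29 mGal
Bouguer slab correction = 0.04193 × 3.00 × 1937.3 = 243.69 mGal
Simple Bouguer anomaly = 336.29 − (243.69) = 92.60 mGal

92.6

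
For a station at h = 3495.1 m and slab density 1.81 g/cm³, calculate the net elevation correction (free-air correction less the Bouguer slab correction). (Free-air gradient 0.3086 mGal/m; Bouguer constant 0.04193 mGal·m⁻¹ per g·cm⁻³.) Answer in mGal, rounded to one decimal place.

Combined gradient = 0.3086 − 0.04193 × 1.81 = 0.2327067 mGal/m
Combined elevation correction = 0.2327067 × 3495.1 = 813.3 mGal

813.3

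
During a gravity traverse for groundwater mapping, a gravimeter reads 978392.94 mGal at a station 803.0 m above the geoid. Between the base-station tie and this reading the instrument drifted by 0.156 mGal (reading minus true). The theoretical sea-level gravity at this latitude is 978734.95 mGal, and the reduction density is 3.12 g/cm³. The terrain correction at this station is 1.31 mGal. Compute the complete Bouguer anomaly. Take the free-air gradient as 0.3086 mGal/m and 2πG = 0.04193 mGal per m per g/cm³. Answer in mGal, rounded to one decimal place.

Drift-corrected reading = 978392.94 − (0.156) = 978392.784 mGal
Free-air correction = 0.3086 × 803.0 = 247.81 mGal
Free-air anomaly = 978392.784 − 978734.95 + (247.81) = -94.356 mGal
Bouguer slab correction = 0.04193 × 3.12 × 803.0 = 105.05 mGal
Simple Bouguer anomaly = -94.356 − (105.05) = -199.406 mGal
Complete Bouguer anomaly = -199.406 + 1.31 = -198.096 mGal

-198.1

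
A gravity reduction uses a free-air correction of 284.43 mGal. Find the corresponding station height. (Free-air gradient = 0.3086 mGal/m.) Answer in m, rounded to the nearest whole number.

922

h = 284.43 / 0.3086 = 921.68 m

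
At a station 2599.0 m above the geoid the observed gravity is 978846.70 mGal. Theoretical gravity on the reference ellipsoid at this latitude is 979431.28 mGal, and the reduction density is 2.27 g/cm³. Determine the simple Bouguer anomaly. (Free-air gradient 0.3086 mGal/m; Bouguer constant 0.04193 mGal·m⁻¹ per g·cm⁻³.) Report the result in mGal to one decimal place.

Free-air correction = 0.3086 × 2599.0 = 802.05 mGal
Free-air anomaly = 978846.70 − 979431.28 + (802.05) = 217.47 mGal
Bouguer slab correction = 0.04193 × 2.27 × 2599.0 = 247.38 mGal
Simple Bouguer anomaly = 217.47 − (247.38) = -29.91 mGal

-29.9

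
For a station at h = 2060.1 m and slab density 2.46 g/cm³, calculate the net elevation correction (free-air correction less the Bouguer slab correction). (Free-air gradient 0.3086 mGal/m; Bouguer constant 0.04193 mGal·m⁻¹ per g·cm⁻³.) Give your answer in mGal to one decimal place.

423.3

Combined gradient = 0.3086 − 0.04193 × 2.46 = 0.2054522 mGal/m
Combined elevation correction = 0.2054522 × 2060.1 = 423.3 mGal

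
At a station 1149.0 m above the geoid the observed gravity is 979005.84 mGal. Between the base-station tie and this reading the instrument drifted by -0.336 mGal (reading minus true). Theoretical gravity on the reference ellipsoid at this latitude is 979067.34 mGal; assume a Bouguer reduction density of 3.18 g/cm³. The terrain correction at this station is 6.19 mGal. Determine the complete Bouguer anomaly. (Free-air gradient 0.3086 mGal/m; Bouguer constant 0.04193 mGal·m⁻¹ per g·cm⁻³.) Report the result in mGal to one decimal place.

Drift-corrected reading = 979005.84 − (-0.336) = 979006.176 mGal
Free-air correction = 0.3086 × 1149.0 = 354.58 mGal
Free-air anomaly = 979006.176 − 979067.34 + (354.58) = 293.416 mGal
Bouguer slab correction = 0.04193 × 3.18 × 1149.0 = 153.20 mGal
Simple Bouguer anomaly = 293.416 − (153.20) = 140.216 mGal
Complete Bouguer anomaly = 140.216 + 6.19 = 146.406 mGal

146.4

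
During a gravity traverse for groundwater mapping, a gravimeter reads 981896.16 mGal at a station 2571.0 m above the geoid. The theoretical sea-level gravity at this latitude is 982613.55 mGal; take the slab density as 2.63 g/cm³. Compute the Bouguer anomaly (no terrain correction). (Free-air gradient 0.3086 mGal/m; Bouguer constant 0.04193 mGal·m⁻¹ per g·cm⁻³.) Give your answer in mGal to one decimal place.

-207.5

Free-air correction = 0.3086 × 2571.0 = 793.41 mGal
Free-air anomaly = 981896.16 − 982613.55 + (793.41) = 76.02 mGal
Bouguer slab correction = 0.04193 × 2.63 × 2571.0 = 283.52 mGal
Simple Bouguer anomaly = 76.02 − (283.52) = -207.50 mGal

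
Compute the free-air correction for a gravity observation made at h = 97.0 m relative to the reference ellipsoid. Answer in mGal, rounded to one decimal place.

Free-air correction = 0.3086 × 97.0 = 29.9 mGal

29.9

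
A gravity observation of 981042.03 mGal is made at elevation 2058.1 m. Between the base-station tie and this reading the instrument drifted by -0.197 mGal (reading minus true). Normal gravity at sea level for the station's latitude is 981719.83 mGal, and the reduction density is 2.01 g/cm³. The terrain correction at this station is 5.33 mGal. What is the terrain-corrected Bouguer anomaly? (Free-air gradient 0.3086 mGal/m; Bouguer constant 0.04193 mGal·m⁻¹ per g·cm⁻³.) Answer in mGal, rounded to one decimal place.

Drift-corrected reading = 981042.03 − (-0.197) = 981042.227 mGal
Free-air correction = 0.3086 × 2058.1 = 635.13 mGal
Free-air anomaly = 981042.227 − 981719.83 + (635.13) = -42.473 mGal
Bouguer slab correction = 0.04193 × 2.01 × 2058.1 = 173.46 mGal
Simple Bouguer anomaly = -42.473 − (173.46) = -215.933 mGal
Complete Bouguer anomaly = -215.933 + 5.33 = -210.603 mGal

-210.6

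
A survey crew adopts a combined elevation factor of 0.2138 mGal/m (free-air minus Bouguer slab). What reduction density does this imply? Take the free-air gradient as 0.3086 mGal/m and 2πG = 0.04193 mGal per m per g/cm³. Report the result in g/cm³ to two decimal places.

0.2138 = 0.3086 − 0.04193 × ρ
ρ = (0.3086 − 0.2138) / 0.04193 = 2.26 g/cm³

2.26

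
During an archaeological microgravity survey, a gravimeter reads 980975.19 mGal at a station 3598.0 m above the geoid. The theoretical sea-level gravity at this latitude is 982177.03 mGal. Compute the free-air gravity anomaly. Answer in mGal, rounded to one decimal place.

Free-air correction = 0.3086 × 3598.0 = 1110.34 mGal
Free-air anomaly = 980975.19 − 982177.03 + (1110.34) = -91.50 mGal

-91.5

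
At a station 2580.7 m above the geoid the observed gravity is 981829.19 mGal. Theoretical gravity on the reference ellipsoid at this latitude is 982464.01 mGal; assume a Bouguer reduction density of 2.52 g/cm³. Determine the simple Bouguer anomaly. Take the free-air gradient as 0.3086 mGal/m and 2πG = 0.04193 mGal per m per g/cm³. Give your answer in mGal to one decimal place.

Free-air correction = 0.3086 × 2580.7 = 796.40 mGal
Free-air anomaly = 981829.19 − 982464.01 + (796.40) = 161.58 mGal
Bouguer slab correction = 0.04193 × 2.52 × 2580.7 = 272.69 mGal
Simple Bouguer anomaly = 161.58 − (272.69) = -111.11 mGal

-111.1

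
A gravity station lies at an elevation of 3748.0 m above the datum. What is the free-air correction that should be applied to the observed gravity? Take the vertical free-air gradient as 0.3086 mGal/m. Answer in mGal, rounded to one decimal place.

Free-air correction = 0.3086 × 3748.0 = 1156.6 mGal

1156.6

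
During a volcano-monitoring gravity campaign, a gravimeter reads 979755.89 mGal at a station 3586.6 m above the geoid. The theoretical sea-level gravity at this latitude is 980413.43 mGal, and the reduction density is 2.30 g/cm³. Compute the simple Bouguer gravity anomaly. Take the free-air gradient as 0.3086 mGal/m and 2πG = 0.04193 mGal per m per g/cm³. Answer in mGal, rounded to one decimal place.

Free-air correction = 0.3086 × 3586.6 = 1106.82 mGal
Free-air anomaly = 979755.89 − 980413.43 + (1106.82) = 449.28 mGal
Bouguer slab correction = 0.04193 × 2.30 × 3586.6 = 345.89 mGal
Simple Bouguer anomaly = 449.28 − (345.89) = 103.39 mGal

103.4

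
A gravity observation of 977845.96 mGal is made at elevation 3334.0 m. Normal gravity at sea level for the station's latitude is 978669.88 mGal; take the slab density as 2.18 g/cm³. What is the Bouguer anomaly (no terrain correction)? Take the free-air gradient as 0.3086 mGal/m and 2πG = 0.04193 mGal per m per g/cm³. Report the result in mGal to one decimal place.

-99.8

Free-air correction = 0.3086 × 3334.0 = 1028.87 mGal
Free-air anomaly = 977845.96 − 978669.88 + (1028.87) = 204.95 mGal
Bouguer slab correction = 0.04193 × 2.18 × 3334.0 = 304.75 mGal
Simple Bouguer anomaly = 204.95 − (304.75) = -99.80 mGal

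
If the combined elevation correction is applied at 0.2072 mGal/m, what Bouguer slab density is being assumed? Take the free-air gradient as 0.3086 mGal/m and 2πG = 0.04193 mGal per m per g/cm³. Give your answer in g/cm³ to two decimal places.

2.42

0.2072 = 0.3086 − 0.04193 × ρ
ρ = (0.3086 − 0.2072) / 0.04193 = 2.42 g/cm³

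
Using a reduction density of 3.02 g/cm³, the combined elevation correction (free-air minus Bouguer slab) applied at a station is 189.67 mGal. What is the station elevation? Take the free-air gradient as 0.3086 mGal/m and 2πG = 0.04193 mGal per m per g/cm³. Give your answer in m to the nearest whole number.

1042

Combined gradient = 0.3086 − 0.04193 × 3.02 = 0.1819714 mGal/m
h = 189.67 / 0.1819714 = 1042.31 m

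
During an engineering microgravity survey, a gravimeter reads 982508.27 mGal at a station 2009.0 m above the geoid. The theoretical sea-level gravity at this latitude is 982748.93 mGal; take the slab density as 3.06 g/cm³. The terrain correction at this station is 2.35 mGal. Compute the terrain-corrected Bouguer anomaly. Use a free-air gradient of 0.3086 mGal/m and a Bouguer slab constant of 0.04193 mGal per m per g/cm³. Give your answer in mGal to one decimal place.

123.9

Free-air correction = 0.3086 × 2009.0 = 619.98 mGal
Free-air anomaly = 982508.27 − 982748.93 + (619.98) = 379.32 mGal
Bouguer slab correction = 0.04193 × 3.06 × 2009.0 = 257.77 mGal
Simple Bouguer anomaly = 379.32 − (257.77) = 121.55 mGal
Complete Bouguer anomaly = 121.55 + 2.35 = 123.90 mGal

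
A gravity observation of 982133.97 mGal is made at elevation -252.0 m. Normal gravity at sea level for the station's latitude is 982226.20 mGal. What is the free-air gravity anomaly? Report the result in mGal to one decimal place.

-170.0

Free-air correction = 0.3086 × -252.0 = -77.77 mGal
Free-air anomaly = 982133.97 − 982226.20 + (-77.77) = -170.00 mGal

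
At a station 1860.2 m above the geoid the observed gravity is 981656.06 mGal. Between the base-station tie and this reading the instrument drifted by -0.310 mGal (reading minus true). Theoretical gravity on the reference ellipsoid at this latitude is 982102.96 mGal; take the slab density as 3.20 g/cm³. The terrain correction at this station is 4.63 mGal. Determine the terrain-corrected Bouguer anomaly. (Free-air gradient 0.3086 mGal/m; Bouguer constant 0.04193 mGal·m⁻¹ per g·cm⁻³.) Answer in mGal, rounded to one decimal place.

Drift-corrected reading = 981656.06 − (-0.310) = 981656.370 mGal
Free-air correction = 0.3086 × 1860.2 = 574.06 mGal
Free-air anomaly = 981656.370 − 982102.96 + (574.06) = 127.470 mGal
Bouguer slab correction = 0.04193 × 3.20 × 1860.2 = 249.59 mGal
Simple Bouguer anomaly = 127.470 − (249.59) = -122.120 mGal
Complete Bouguer anomaly = -122.120 + 4.63 = -117.490 mGal

-117.5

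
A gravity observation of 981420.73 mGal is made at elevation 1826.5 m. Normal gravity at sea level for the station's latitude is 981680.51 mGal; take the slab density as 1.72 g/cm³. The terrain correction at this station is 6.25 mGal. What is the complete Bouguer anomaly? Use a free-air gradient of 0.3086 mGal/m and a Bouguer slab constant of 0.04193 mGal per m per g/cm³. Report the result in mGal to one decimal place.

178.4

Free-air correction = 0.3086 × 1826.5 = 563.66 mGal
Free-air anomaly = 981420.73 − 981680.51 + (563.66) = 303.88 mGal
Bouguer slab correction = 0.04193 × 1.72 × 1826.5 = 131.73 mGal
Simple Bouguer anomaly = 303.88 − (131.73) = 172.15 mGal
Complete Bouguer anomaly = 172.15 + 6.25 = 178.40 mGal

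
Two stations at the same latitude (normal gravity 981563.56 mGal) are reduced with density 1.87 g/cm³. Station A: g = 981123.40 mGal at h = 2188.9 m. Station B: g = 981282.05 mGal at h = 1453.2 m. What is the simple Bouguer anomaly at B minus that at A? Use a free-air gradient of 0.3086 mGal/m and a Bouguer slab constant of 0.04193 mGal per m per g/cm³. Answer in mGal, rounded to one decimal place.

Δg_SB(A) = 981123.40 − 981563.56 + 0.3086×2188.9 − 0.04193×1.87×2188.9 = 63.70 mGal
Δg_SB(B) = 981282.05 − 981563.56 + 0.3086×1453.2 − 0.04193×1.87×1453.2 = 53.00 mGal
Difference = 53.00 − (63.70) = -10.70 mGal

-10.7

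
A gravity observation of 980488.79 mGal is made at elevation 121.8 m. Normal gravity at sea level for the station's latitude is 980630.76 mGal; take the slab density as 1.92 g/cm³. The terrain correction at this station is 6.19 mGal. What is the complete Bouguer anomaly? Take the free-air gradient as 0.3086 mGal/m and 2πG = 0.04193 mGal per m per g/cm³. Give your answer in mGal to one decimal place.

Free-air correction = 0.3086 × 121.8 = 37.59 mGal
Free-air anomaly = 980488.79 − 980630.76 + (37.59) = -104.38 mGal
Bouguer slab correction = 0.04193 × 1.92 × 121.8 = 9.81 mGal
Simple Bouguer anomaly = -104.38 − (9.81) = -114.19 mGal
Complete Bouguer anomaly = -114.19 + 6.19 = -108.00 mGal

-108.0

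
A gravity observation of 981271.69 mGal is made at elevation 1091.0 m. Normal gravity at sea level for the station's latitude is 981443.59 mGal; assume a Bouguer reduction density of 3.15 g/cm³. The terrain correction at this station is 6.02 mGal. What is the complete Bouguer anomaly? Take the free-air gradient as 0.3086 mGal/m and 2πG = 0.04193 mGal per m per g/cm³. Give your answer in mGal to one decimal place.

26.7

Free-air correction = 0.3086 × 1091.0 = 336.68 mGal
Free-air anomaly = 981271.69 − 981443.59 + (336.68) = 164.78 mGal
Bouguer slab correction = 0.04193 × 3.15 × 1091.0 = 144.10 mGal
Simple Bouguer anomaly = 164.78 − (144.10) = 20.68 mGal
Complete Bouguer anomaly = 20.68 + 6.02 = 26.70 mGal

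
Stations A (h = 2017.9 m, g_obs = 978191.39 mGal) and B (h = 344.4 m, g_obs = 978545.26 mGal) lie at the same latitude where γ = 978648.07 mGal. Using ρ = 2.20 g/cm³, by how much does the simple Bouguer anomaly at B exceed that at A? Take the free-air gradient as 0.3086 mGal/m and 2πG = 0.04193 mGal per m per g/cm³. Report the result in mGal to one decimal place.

-8.2

Δg_SB(A) = 978191.39 − 978648.07 + 0.3086×2017.9 − 0.04193×2.20×2017.9 = -20.10 mGal
Δg_SB(B) = 978545.26 − 978648.07 + 0.3086×344.4 − 0.04193×2.20×344.4 = -28.30 mGal
Difference = -28.30 − (-20.10) = -8.20 mGal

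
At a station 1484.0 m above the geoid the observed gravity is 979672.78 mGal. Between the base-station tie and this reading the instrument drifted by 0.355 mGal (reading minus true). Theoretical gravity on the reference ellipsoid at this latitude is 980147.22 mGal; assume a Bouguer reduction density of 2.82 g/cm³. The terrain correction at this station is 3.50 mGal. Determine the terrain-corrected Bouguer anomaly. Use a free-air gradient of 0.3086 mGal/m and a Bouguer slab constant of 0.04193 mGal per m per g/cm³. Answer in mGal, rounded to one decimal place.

Drift-corrected reading = 979672.78 − (0.355) = 979672.425 mGal
Free-air correction = 0.3086 × 1484.0 = 457.96 mGal
Free-air anomaly = 979672.425 − 980147.22 + (457.96) = -16.835 mGal
Bouguer slab correction = 0.04193 × 2.82 × 1484.0 = 175.47 mGal
Simple Bouguer anomaly = -16.835 − (175.47) = -192.305 mGal
Complete Bouguer anomaly = -192.305 + 3.50 = -188.805 mGal

-188.8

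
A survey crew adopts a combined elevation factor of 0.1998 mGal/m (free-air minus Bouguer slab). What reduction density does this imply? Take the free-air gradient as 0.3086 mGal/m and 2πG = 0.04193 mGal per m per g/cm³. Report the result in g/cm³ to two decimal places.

2.59

0.1998 = 0.3086 − 0.04193 × ρ
ρ = (0.3086 − 0.1998) / 0.04193 = 2.59 g/cm³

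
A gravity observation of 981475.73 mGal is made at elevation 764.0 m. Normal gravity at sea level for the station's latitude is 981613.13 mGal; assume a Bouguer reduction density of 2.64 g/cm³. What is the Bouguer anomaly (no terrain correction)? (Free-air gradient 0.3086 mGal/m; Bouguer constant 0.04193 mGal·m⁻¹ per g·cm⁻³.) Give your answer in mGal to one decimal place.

Free-air correction = 0.3086 × 764.0 = 235.77 mGal
Free-air anomaly = 981475.73 − 981613.13 + (235.77) = 98.37 mGal
Bouguer slab correction = 0.04193 × 2.64 × 764.0 = 84.57 mGal
Simple Bouguer anomaly = 98.37 − (84.57) = 13.80 mGal

13.8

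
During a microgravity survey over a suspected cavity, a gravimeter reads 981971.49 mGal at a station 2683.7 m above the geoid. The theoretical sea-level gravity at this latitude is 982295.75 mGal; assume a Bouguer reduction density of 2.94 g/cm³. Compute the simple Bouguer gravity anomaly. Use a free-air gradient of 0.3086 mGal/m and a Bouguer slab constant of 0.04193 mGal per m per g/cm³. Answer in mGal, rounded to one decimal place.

173.1

Free-air correction = 0.3086 × 2683.7 = 828.19 mGal
Free-air anomaly = 981971.49 − 982295.75 + (828.19) = 503.93 mGal
Bouguer slab correction = 0.04193 × 2.94 × 2683.7 = 330.83 mGal
Simple Bouguer anomaly = 503.93 − (330.83) = 173.10 mGal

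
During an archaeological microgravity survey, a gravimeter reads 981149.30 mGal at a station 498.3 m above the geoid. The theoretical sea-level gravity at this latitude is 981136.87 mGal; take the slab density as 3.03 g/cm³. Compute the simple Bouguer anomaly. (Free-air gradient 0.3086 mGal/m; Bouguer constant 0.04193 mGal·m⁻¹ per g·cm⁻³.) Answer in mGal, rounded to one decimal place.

102.9

Free-air correction = 0.3086 × 498.3 = 153.78 mGal
Free-air anomaly = 981149.30 − 981136.87 + (153.78) = 166.21 mGal
Bouguer slab correction = 0.04193 × 3.03 × 498.3 = 63.31 mGal
Simple Bouguer anomaly = 166.21 − (63.31) = 102.90 mGal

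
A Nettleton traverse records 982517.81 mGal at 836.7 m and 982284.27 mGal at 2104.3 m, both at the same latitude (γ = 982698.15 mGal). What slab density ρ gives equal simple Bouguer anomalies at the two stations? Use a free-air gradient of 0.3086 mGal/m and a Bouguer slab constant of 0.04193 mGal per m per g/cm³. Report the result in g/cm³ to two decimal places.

Δg_obs = 982284.27 − 982517.81 = -233.54 mGal over Δh = 2104.3 − 836.7 = 1267.6 m
Equal Bouguer anomalies ⇒ Δg_obs + (0.3086 − 0.04193ρ)·Δh = 0
0.3086 − 0.04193ρ = −Δg_obs/Δh = 0.18424
ρ = (0.3086 − 0.18424) / 0.04193 = 2.97 g/cm³

2.97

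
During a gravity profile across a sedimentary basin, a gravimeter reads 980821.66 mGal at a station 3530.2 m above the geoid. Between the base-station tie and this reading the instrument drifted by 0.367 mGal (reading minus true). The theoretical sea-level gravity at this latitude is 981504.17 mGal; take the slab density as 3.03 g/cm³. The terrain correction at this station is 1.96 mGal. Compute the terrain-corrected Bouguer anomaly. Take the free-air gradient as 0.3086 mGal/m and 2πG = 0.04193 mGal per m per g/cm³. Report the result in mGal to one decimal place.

-40.0

Drift-corrected reading = 980821.66 − (0.367) = 980821.293 mGal
Free-air correction = 0.3086 × 3530.2 = 1089.42 mGal
Free-air anomaly = 980821.293 − 981504.17 + (1089.42) = 406.543 mGal
Bouguer slab correction = 0.04193 × 3.03 × 3530.2 = 448.50 mGal
Simple Bouguer anomaly = 406.543 − (448.50) = -41.957 mGal
Complete Bouguer anomaly = -41.957 + 1.96 = -39.997 mGal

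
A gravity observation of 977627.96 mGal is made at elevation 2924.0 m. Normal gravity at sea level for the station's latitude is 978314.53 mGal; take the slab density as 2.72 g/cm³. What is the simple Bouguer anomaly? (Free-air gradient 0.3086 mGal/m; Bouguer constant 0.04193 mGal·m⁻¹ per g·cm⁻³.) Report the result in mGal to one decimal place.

Free-air correction = 0.3086 × 2924.0 = 902.35 mGal
Free-air anomaly = 977627.96 − 978314.53 + (902.35) = 215.78 mGal
Bouguer slab correction = 0.04193 × 2.72 × 2924.0 = 333.48 mGal
Simple Bouguer anomaly = 215.78 − (333.48) = -117.70 mGal

-117.7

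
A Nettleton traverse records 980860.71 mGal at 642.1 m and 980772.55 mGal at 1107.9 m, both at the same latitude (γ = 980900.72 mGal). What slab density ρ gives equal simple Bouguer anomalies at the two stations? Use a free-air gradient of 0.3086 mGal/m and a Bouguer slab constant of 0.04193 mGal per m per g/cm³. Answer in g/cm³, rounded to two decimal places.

2.85

Δg_obs = 980772.55 − 980860.71 = -88.16 mGal over Δh = 1107.9 − 642.1 = 465.8 m
Equal Bouguer anomalies ⇒ Δg_obs + (0.3086 − 0.04193ρ)·Δh = 0
0.3086 − 0.04193ρ = −Δg_obs/Δh = 0.18927
ρ = (0.3086 − 0.18927) / 0.04193 = 2.85 g/cm³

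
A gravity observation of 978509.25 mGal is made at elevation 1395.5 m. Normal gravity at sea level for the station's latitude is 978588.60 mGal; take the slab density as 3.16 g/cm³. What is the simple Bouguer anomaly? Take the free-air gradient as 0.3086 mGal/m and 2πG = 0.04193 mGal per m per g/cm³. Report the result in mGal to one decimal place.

Free-air correction = 0.3086 × 1395.5 = 430.65 mGal
Free-air anomaly = 978509.25 − 978588.60 + (430.65) = 351.30 mGal
Bouguer slab correction = 0.04193 × 3.16 × 1395.5 = 184.90 mGal
Simple Bouguer anomaly = 351.30 − (184.90) = 166.40 mGal

166.4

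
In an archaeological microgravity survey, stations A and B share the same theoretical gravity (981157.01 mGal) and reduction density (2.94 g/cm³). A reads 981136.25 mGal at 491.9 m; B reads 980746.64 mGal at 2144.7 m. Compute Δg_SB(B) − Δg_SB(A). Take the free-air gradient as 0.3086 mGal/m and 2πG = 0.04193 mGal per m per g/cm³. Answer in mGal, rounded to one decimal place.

-83.3

Δg_SB(A) = 981136.25 − 981157.01 + 0.3086×491.9 − 0.04193×2.94×491.9 = 70.40 mGal
Δg_SB(B) = 980746.64 − 981157.01 + 0.3086×2144.7 − 0.04193×2.94×2144.7 = -12.90 mGal
Difference = -12.90 − (70.40) = -83.30 mGal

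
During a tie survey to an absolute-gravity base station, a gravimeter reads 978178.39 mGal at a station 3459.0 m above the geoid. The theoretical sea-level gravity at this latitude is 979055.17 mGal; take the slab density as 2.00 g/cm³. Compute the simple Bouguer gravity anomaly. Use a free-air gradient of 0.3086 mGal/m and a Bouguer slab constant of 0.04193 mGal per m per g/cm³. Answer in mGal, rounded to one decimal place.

-99.4

Free-air correction = 0.3086 × 3459.0 = 1067.45 mGal
Free-air anomaly = 978178.39 − 979055.17 + (1067.45) = 190.67 mGal
Bouguer slab correction = 0.04193 × 2.00 × 3459.0 = 290.07 mGal
Simple Bouguer anomaly = 190.67 − (290.07) = -99.40 mGal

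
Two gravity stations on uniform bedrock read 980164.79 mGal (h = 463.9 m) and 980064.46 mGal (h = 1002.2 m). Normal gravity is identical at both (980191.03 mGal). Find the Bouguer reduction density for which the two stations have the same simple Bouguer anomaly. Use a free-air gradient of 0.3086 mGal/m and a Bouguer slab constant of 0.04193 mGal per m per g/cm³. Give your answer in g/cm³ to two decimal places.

Δg_obs = 980064.46 − 980164.79 = -100.33 mGal over Δh = 1002.2 − 463.9 = 538.3 m
Equal Bouguer anomalies ⇒ Δg_obs + (0.3086 − 0.04193ρ)·Δh = 0
0.3086 − 0.04193ρ = −Δg_obs/Δh = 0.18638
ρ = (0.3086 − 0.18638) / 0.04193 = 2.91 g/cm³

2.91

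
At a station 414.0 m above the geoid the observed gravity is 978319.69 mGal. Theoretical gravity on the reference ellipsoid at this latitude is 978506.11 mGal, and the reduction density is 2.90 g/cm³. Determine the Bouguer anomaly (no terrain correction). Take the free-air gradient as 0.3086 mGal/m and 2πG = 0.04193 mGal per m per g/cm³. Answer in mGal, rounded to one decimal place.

Free-air correction = 0.3086 × 414.0 = 127.76 mGal
Free-air anomaly = 978319.69 − 978506.11 + (127.76) = -58.66 mGal
Bouguer slab correction = 0.04193 × 2.90 × 414.0 = 50.34 mGal
Simple Bouguer anomaly = -58.66 − (50.34) = -109.00 mGal

-109.0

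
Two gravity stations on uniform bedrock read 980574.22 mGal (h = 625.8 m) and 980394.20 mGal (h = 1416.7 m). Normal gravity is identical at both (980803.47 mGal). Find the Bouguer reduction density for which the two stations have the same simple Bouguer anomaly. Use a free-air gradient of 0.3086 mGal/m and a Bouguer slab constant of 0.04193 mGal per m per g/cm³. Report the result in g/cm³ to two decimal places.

Δg_obs = 980394.20 − 980574.22 = -180.02 mGal over Δh = 1416.7 − 625.8 = 790.9 m
Equal Bouguer anomalies ⇒ Δg_obs + (0.3086 − 0.04193ρ)·Δh = 0
0.3086 − 0.04193ρ = −Δg_obs/Δh = 0.22761
ρ = (0.3086 − 0.22761) / 0.04193 = 1.93 g/cm³

1.93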